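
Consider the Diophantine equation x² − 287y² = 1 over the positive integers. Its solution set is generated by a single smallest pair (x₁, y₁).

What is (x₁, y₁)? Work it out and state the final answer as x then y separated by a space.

[16; 1,15,1,32] for √287; ℓ=4 ⇒ convergent index 3
k=0  a_k=16  p_k/q_k = 16/1
…
k=2  a_k=15  p_k/q_k = 271/16
k=3  a_k=1  p_k/q_k = 288/17
(x₁, y₁) = (288, 17);  288² − 287·17² = 1 ✓

288 17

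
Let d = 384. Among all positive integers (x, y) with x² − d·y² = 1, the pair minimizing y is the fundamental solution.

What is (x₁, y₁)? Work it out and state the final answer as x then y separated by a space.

d=384: √d = [19; 1,1,2,9,2,1,1,38] (ℓ=8, even), read p_7/q_7
step 0: (19, 1)  from 19·(1,0) + (0,1)
…
step 2: (39, 2)  from 1·(20,1) + (19,1)
…
step 5: (1940, 99)  from 2·(921,47) + (98,5)
step 6: (2861, 146)  from 1·(1940,99) + (921,47)
step 7: (4801, 245)  from 1·(2861,146) + (1940,99)
→ (4801, 245).  Check: 4801²=23049601, 384·245²=23049600, difference 1.

4801 245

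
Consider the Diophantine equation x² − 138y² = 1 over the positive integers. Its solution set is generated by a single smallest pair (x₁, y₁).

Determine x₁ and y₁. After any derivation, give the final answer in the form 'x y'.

√138 = [11; 1,2,1,22, …], period ℓ=4 (even) → k=3
step 0: (11, 1)  from 11·(1,0) + (0,1)
step 1: (12, 1)  from 1·(11,1) + (1,0)
step 2: (35, 3)  from 2·(12,1) + (11,1)
step 3: (47, 4)  from 1·(35,3) + (12,1)
→ (47, 4).  Check: 47²=2209, 138·4²=2208, difference 1.

47 4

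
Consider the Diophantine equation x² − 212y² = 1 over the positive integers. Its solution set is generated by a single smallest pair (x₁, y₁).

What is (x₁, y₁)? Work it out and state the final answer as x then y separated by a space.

66249 4550

√212 = [14; 1,1,3,1,1,…,1,1,28, …], period ℓ=14 (even) → k=13
i=0: a=14 ⇒ p=14, q=1
…
i=2: a=1 ⇒ p=29, q=2
…
i=4: a=1 ⇒ p=131, q=9
i=5: a=1 ⇒ p=233, q=16
i=6: a=1 ⇒ p=364, q=25
…
i=8: a=1 ⇒ p=2781, q=191
…
i=10: a=1 ⇒ p=7979, q=548
i=11: a=3 ⇒ p=29135, q=2001
i=12: a=1 ⇒ p=37114, q=2549
i=13: a=1 ⇒ p=66249, q=4550
(x₁, y₁) = (66249, 4550);  66249² − 212·4550² = 1 ✓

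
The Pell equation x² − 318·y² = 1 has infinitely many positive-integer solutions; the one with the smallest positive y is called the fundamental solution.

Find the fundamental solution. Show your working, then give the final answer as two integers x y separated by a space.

√318 = [17; 1,4,1,34, …], period ℓ=4 (even) → k=3
k=0  a_k=17  p_k/q_k = 17/1
…
k=2  a_k=4  p_k/q_k = 89/5
k=3  a_k=1  p_k/q_k = 107/6
(x₁, y₁) = (107, 6);  107² − 318·6² = 1 ✓

107 6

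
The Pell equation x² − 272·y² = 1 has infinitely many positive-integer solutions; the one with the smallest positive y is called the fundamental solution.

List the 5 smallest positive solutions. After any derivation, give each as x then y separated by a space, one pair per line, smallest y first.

d=272: √d = [16; 2,32] (ℓ=2, even), read p_1/q_1
a_0=16:  p_0=16·1+0=16,  q_0=16·0+1=1
a_1=2:  p_1=2·16+1=33,  q_1=2·1+0=2
fundamental: x₁=33, y₁=2  (since 1089 − 272·4 = 1)
(x_2, y_2) = (33·33 + 272·2·2, 33·2 + 2·33) = (2177, 132)
(x_3, y_3) = (33·2177 + 272·2·132, 33·132 + 2·2177) = (143649, 8710)
(x_4, y_4) = (33·143649 + 272·2·8710, 33·8710 + 2·143649) = (9478657, 574728)
(x_5, y_5) = (33·9478657 + 272·2·574728, 33·574728 + 2·9478657) = (625447713, 37923338)

33 2
2177 132
143649 8710
9478657 574728
625447713 37923338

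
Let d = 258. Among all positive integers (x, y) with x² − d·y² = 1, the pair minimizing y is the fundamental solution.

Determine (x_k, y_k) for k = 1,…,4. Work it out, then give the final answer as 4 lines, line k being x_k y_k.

257 16
132097 8224
67897601 4227120
34899234817 2172731456

√258 → a₀=16, period (16,32); ℓ=2 even so k=1
i=0: a=16 ⇒ p=16, q=1
i=1: a=16 ⇒ p=257, q=16
→ (257, 16).  Check: 257²=66049, 258·16²=66048, difference 1.
(x_2, y_2) = (257·257 + 258·16·16, 257·16 + 16·257) = (132097, 8224)
(x_3, y_3) = (257·132097 + 258·16·8224, 257·8224 + 16·132097) = (67897601, 4227120)
(x_4, y_4) = (257·67897601 + 258·16·4227120, 257·4227120 + 16·67897601) = (34899234817, 2172731456)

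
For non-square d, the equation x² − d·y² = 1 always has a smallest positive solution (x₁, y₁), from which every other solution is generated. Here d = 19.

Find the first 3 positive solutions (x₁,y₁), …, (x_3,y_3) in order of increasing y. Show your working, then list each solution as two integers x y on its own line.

√19 = [4; 2,1,3,1,2,8, …], period ℓ=6 (even) → k=5
k=0  a_k=4  p_k/q_k = 4/1
…
k=2  a_k=1  p_k/q_k = 13/3
…
k=4  a_k=1  p_k/q_k = 61/14
k=5  a_k=2  p_k/q_k = 170/39
→ (170, 39).  Check: 170²=28900, 19·39²=28899, difference 1.
(170+39√19)^2 = 57799 + 13260√19
(170+39√19)^3 = 19651490 + 4508361√19

170 39
57799 13260
19651490 4508361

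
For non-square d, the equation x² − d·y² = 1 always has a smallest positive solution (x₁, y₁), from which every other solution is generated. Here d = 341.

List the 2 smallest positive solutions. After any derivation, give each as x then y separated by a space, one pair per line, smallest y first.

d=341: √d = [18; 2,6,1,8,2,…,6,2,36] (ℓ=14, even), read p_13/q_13
k=0  a_k=18  p_k/q_k = 18/1
k=1  a_k=2  p_k/q_k = 37/2
k=2  a_k=6  p_k/q_k = 240/13
…
k=4  a_k=8  p_k/q_k = 2456/133
…
k=6  a_k=1  p_k/q_k = 7645/414
…
k=9  a_k=2  p_k/q_k = 76727/4155
k=10  a_k=8  p_k/q_k = 641940/34763
k=11  a_k=1  p_k/q_k = 718667/38918
k=12  a_k=6  p_k/q_k = 4953942/268271
k=13  a_k=2  p_k/q_k = 10626551/575460
(x₁, y₁) = (10626551, 575460);  10626551² − 341·575460² = 1 ✓
(10626551+575460√341)^2 = 225847172311201 + 12230310076920√341

10626551 575460
225847172311201 12230310076920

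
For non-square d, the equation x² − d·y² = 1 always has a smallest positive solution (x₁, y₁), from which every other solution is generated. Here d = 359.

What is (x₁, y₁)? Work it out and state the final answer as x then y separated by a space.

360 19

d=359: √d = [18; 1,17,1,36] (ℓ=4, even), read p_3/q_3
k=0  a_k=18  p_k/q_k = 18/1
k=1  a_k=1  p_k/q_k = 19/1
k=2  a_k=17  p_k/q_k = 341/18
k=3  a_k=1  p_k/q_k = 360/19
(x₁, y₁) = (360, 19);  360² − 359·19² = 1 ✓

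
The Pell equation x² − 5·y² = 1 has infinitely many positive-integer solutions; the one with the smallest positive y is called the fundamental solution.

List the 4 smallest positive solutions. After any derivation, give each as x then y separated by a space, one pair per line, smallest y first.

9 4
161 72
2889 1292
51841 23184

√5 = [2; 4, …], period ℓ=1 (odd) → k=1
a_0=2:  p_0=2·1+0=2,  q_0=2·0+1=1
a_1=4:  p_1=4·2+1=9,  q_1=4·1+0=4
→ (9, 4).  Check: 9²=81, 5·4²=80, difference 1.
n=2: (9,4)∘(9,4) = (9·9+5·4·4, 9·4+4·9) = (161,72)
n=3: (161,72)∘(9,4) = (9·161+5·4·72, 9·72+4·161) = (2889,1292)
n=4: (2889,1292)∘(9,4) = (9·2889+5·4·1292, 9·1292+4·2889) = (51841,23184)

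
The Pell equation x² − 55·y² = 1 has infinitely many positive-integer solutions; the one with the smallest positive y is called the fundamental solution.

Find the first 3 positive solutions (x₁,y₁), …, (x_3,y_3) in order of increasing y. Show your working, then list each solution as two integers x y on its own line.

89 12
15841 2136
2819609 380196

√55 → a₀=7, period (2,2,2,14); ℓ=4 even so k=3
i=0: a=7 ⇒ p=7, q=1
i=1: a=2 ⇒ p=15, q=2
i=2: a=2 ⇒ p=37, q=5
i=3: a=2 ⇒ p=89, q=12
fundamental: x₁=89, y₁=12  (since 7921 − 55·144 = 1)
n=2: (89,12)∘(89,12) = (89·89+55·12·12, 89·12+12·89) = (15841,2136)
n=3: (15841,2136)∘(89,12) = (89·15841+55·12·2136, 89·2136+12·15841) = (2819609,380196)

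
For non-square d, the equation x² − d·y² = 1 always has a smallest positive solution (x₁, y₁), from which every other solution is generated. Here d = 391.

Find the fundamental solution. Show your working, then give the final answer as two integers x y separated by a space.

√391 = [19; 1,3,2,2,1,…,3,1,38, …], period ℓ=16 (even) → k=15
a_0=19:  p_0=19·1+0=19,  q_0=19·0+1=1
a_1=1:  p_1=1·19+1=20,  q_1=1·1+0=1
a_2=3:  p_2=3·20+19=79,  q_2=3·1+1=4
…
a_4=2:  p_4=2·178+79=435,  q_4=2·9+4=22
a_5=1:  p_5=1·435+178=613,  q_5=1·22+9=31
a_6=1:  p_6=1·613+435=1048,  q_6=1·31+22=53
a_7=2:  p_7=2·1048+613=2709,  q_7=2·53+31=137
a_8=19:  p_8=19·2709+1048=52519,  q_8=19·137+53=2656
…
a_10=1:  p_10=1·107747+52519=160266,  q_10=1·5449+2656=8105
a_11=1:  p_11=1·160266+107747=268013,  q_11=1·8105+5449=13554
a_12=2:  p_12=2·268013+160266=696292,  q_12=2·13554+8105=35213
…
a_14=3:  p_14=3·1660597+696292=5678083,  q_14=3·83980+35213=287153
a_15=1:  p_15=1·5678083+1660597=7338680,  q_15=1·287153+83980=371133
(x₁, y₁) = (7338680, 371133);  7338680² − 391·371133² = 1 ✓

7338680 371133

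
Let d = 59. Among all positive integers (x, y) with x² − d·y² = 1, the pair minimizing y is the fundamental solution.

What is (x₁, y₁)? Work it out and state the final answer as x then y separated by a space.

√59 = [7; 1,2,7,2,1,14, …], period ℓ=6 (even) → k=5
k=0  a_k=7  p_k/q_k = 7/1
k=1  a_k=1  p_k/q_k = 8/1
k=2  a_k=2  p_k/q_k = 23/3
k=3  a_k=7  p_k/q_k = 169/22
k=4  a_k=2  p_k/q_k = 361/47
k=5  a_k=1  p_k/q_k = 530/69
→ (530, 69).  Check: 530²=280900, 59·69²=280899, difference 1.

530 69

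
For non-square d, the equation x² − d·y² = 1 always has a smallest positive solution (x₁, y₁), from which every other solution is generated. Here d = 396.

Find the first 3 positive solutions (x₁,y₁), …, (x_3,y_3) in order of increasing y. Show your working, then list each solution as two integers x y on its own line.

√396 → a₀=19, period (1,8,1,38); ℓ=4 even so k=3
i=0: a=19 ⇒ p=19, q=1
i=1: a=1 ⇒ p=20, q=1
i=2: a=8 ⇒ p=179, q=9
i=3: a=1 ⇒ p=199, q=10
fundamental: x₁=199, y₁=10  (since 39601 − 396·100 = 1)
(x_2, y_2) = (199·199 + 396·10·10, 199·10 + 10·199) = (79201, 3980)
(x_3, y_3) = (199·79201 + 396·10·3980, 199·3980 + 10·79201) = (31521799, 1584030)

199 10
79201 3980
31521799 1584030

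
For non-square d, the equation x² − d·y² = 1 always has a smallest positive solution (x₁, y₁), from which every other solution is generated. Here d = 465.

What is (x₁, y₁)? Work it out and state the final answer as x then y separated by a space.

√465 = [21; 1,1,3,2,2,2,3,1,1,42, …], period ℓ=10 (even) → k=9
step 0: (21, 1)  from 21·(1,0) + (0,1)
step 1: (22, 1)  from 1·(21,1) + (1,0)
step 2: (43, 2)  from 1·(22,1) + (21,1)
step 3: (151, 7)  from 3·(43,2) + (22,1)
…
step 5: (841, 39)  from 2·(345,16) + (151,7)
…
step 8: (8949, 415)  from 1·(6922,321) + (2027,94)
step 9: (15871, 736)  from 1·(8949,415) + (6922,321)
fundamental: x₁=15871, y₁=736  (since 251888641 − 465·541696 = 1)

15871 736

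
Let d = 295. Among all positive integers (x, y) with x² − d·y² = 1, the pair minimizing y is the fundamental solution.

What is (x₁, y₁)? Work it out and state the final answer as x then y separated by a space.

2024999 117900

[17; 5,1,2,3,2,6,2,3,2,1,5,34] for √295; ℓ=12 ⇒ convergent index 11
step 0: (17, 1)  from 17·(1,0) + (0,1)
…
step 2: (103, 6)  from 1·(86,5) + (17,1)
…
step 4: (979, 57)  from 3·(292,17) + (103,6)
step 5: (2250, 131)  from 2·(979,57) + (292,17)
…
step 7: (31208, 1817)  from 2·(14479,843) + (2250,131)
step 8: (108103, 6294)  from 3·(31208,1817) + (14479,843)
step 9: (247414, 14405)  from 2·(108103,6294) + (31208,1817)
step 10: (355517, 20699)  from 1·(247414,14405) + (108103,6294)
step 11: (2024999, 117900)  from 5·(355517,20699) + (247414,14405)
fundamental: x₁=2024999, y₁=117900  (since 4100620950001 − 295·13900410000 = 1)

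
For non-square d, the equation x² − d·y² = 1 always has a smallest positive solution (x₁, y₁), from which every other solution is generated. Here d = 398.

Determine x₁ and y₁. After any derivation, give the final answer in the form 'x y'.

399 20

[19; 1,18,1,38] for √398; ℓ=4 ⇒ convergent index 3
a_0=19:  p_0=19·1+0=19,  q_0=19·0+1=1
a_1=1:  p_1=1·19+1=20,  q_1=1·1+0=1
a_2=18:  p_2=18·20+19=379,  q_2=18·1+1=19
a_3=1:  p_3=1·379+20=399,  q_3=1·19+1=20
(x₁, y₁) = (399, 20);  399² − 398·20² = 1 ✓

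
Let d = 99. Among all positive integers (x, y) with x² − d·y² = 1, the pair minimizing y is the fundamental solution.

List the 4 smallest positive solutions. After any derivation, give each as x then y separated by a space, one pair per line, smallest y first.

10 1
199 20
3970 399
79201 7960

[9; 1,18] for √99; ℓ=2 ⇒ convergent index 1
step 0: (9, 1)  from 9·(1,0) + (0,1)
step 1: (10, 1)  from 1·(9,1) + (1,0)
fundamental: x₁=10, y₁=1  (since 100 − 99·1 = 1)
(x_2, y_2) = (10·10 + 99·1·1, 10·1 + 1·10) = (199, 20)
(x_3, y_3) = (10·199 + 99·1·20, 10·20 + 1·199) = (3970, 399)
(x_4, y_4) = (10·3970 + 99·1·399, 10·399 + 1·3970) = (79201, 7960)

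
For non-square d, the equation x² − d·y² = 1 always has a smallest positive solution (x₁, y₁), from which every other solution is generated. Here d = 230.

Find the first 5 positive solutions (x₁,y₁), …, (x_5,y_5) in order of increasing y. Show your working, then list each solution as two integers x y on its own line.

√230 → a₀=15, period (6,30); ℓ=2 even so k=1
a_0=15:  p_0=15·1+0=15,  q_0=15·0+1=1
a_1=6:  p_1=6·15+1=91,  q_1=6·1+0=6
(x₁, y₁) = (91, 6);  91² − 230·6² = 1 ✓
(x_2, y_2) = (91·91 + 230·6·6, 91·6 + 6·91) = (16561, 1092)
(x_3, y_3) = (91·16561 + 230·6·1092, 91·1092 + 6·16561) = (3014011, 198738)
(x_4, y_4) = (91·3014011 + 230·6·198738, 91·198738 + 6·3014011) = (548533441, 36169224)
(x_5, y_5) = (91·548533441 + 230·6·36169224, 91·36169224 + 6·548533441) = (99830072251, 6582600030)

91 6
16561 1092
3014011 198738
548533441 36169224
99830072251 6582600030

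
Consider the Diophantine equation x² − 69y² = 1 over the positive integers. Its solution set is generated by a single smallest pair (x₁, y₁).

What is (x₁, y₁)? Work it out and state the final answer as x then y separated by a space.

d=69: √d = [8; 3,3,1,4,1,3,3,16] (ℓ=8, even), read p_7/q_7
step 0: (8, 1)  from 8·(1,0) + (0,1)
…
step 2: (83, 10)  from 3·(25,3) + (8,1)
step 3: (108, 13)  from 1·(83,10) + (25,3)
step 4: (515, 62)  from 4·(108,13) + (83,10)
step 5: (623, 75)  from 1·(515,62) + (108,13)
step 6: (2384, 287)  from 3·(623,75) + (515,62)
step 7: (7775, 936)  from 3·(2384,287) + (623,75)
(x₁, y₁) = (7775, 936);  7775² − 69·936² = 1 ✓

7775 936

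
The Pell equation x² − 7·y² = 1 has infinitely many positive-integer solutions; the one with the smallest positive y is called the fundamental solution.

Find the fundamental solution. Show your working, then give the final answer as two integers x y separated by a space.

√7 = [2; 1,1,1,4, …], period ℓ=4 (even) → k=3
a_0=2:  p_0=2·1+0=2,  q_0=2·0+1=1
a_1=1:  p_1=1·2+1=3,  q_1=1·1+0=1
a_2=1:  p_2=1·3+2=5,  q_2=1·1+1=2
a_3=1:  p_3=1·5+3=8,  q_3=1·2+1=3
fundamental: x₁=8, y₁=3  (since 64 − 7·9 = 1)

8 3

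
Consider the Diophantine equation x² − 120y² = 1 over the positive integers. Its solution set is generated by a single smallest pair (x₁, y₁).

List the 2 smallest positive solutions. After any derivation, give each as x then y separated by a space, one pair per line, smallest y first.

d=120: √d = [10; 1,20] (ℓ=2, even), read p_1/q_1
a_0=10:  p_0=10·1+0=10,  q_0=10·0+1=1
a_1=1:  p_1=1·10+1=11,  q_1=1·1+0=1
→ (11, 1).  Check: 11²=121, 120·1²=120, difference 1.
n=2: (11,1)∘(11,1) = (11·11+120·1·1, 11·1+1·11) = (241,22)

11 1
241 22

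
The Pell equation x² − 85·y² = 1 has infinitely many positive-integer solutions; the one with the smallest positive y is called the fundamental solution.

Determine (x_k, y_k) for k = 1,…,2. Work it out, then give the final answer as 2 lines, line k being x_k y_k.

285769 30996
163327842721 17715391848

√85 → a₀=9, period (4,1,1,4,18); ℓ=5 odd so k=9
step 0: (9, 1)  from 9·(1,0) + (0,1)
step 1: (37, 4)  from 4·(9,1) + (1,0)
step 2: (46, 5)  from 1·(37,4) + (9,1)
step 3: (83, 9)  from 1·(46,5) + (37,4)
…
step 6: (27926, 3029)  from 4·(6887,747) + (378,41)
step 7: (34813, 3776)  from 1·(27926,3029) + (6887,747)
step 8: (62739, 6805)  from 1·(34813,3776) + (27926,3029)
step 9: (285769, 30996)  from 4·(62739,6805) + (34813,3776)
(x₁, y₁) = (285769, 30996);  285769² − 85·30996² = 1 ✓
k=2:  x_2 = 285769·285769+85·30996·30996 = 163327842721,  y_2 = 285769·30996+30996·285769 = 17715391848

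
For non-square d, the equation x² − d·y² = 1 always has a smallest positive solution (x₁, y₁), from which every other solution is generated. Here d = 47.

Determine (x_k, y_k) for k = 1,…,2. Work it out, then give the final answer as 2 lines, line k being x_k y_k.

48 7
4607 672

√47 = [6; 1,5,1,12, …], period ℓ=4 (even) → k=3
a_0=6:  p_0=6·1+0=6,  q_0=6·0+1=1
…
a_2=5:  p_2=5·7+6=41,  q_2=5·1+1=6
a_3=1:  p_3=1·41+7=48,  q_3=1·6+1=7
→ (48, 7).  Check: 48²=2304, 47·7²=2303, difference 1.
(x_2, y_2) = (48·48 + 47·7·7, 48·7 + 7·48) = (4607, 672)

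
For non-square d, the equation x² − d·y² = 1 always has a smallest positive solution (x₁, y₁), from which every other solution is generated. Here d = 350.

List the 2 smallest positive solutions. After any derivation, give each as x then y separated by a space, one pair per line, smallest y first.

√350 → a₀=18, period (1,2,2,2,1,36); ℓ=6 even so k=5
i=0: a=18 ⇒ p=18, q=1
i=1: a=1 ⇒ p=19, q=1
…
i=4: a=2 ⇒ p=318, q=17
i=5: a=1 ⇒ p=449, q=24
fundamental: x₁=449, y₁=24  (since 201601 − 350·576 = 1)
(449+24√350)^2 = 403201 + 21552√350

449 24
403201 21552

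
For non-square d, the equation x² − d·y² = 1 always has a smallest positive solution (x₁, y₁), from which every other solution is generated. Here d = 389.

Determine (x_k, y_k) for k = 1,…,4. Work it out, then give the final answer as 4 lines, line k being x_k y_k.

3287049 166660
21609382256801 1095639172680
142062196675667653449 7202839293837075980
933930803041091759821507201 47352171395934637886793360

[19; 1,2,1,1,1,1,2,1,38] for √389; ℓ=9 ⇒ convergent index 17
i=0: a=19 ⇒ p=19, q=1
i=1: a=1 ⇒ p=20, q=1
…
i=3: a=1 ⇒ p=79, q=4
…
i=5: a=1 ⇒ p=217, q=11
i=6: a=1 ⇒ p=355, q=18
i=7: a=2 ⇒ p=927, q=47
…
i=9: a=38 ⇒ p=49643, q=2517
…
i=13: a=1 ⇒ p=353911, q=17944
…
i=16: a=2 ⇒ p=2376809, q=120509
i=17: a=1 ⇒ p=3287049, q=166660
→ (3287049, 166660).  Check: 3287049²=10804691128401, 389·166660²=10804691128400, difference 1.
(x_2, y_2) = (3287049·3287049 + 389·166660·166660, 3287049·166660 + 166660·3287049) = (21609382256801, 1095639172680)
(x_3, y_3) = (3287049·21609382256801 + 389·166660·1095639172680, 3287049·1095639172680 + 166660·21609382256801) = (142062196675667653449, 7202839293837075980)
(x_4, y_4) = (3287049·142062196675667653449 + 389·166660·7202839293837075980, 3287049·7202839293837075980 + 166660·142062196675667653449) = (933930803041091759821507201, 47352171395934637886793360)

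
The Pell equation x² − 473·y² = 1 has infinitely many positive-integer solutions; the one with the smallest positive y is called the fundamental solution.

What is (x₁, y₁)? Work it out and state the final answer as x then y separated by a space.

87 4

√473 = [21; 1,2,1,42, …], period ℓ=4 (even) → k=3
k=0  a_k=21  p_k/q_k = 21/1
k=1  a_k=1  p_k/q_k = 22/1
k=2  a_k=2  p_k/q_k = 65/3
k=3  a_k=1  p_k/q_k = 87/4
→ (87, 4).  Check: 87²=7569, 473·4²=7568, difference 1.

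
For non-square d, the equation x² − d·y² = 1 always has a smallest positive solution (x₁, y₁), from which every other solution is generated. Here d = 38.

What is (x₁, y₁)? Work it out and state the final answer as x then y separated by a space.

d=38: √d = [6; 6,12] (ℓ=2, even), read p_1/q_1
step 0: (6, 1)  from 6·(1,0) + (0,1)
step 1: (37, 6)  from 6·(6,1) + (1,0)
fundamental: x₁=37, y₁=6  (since 1369 − 38·36 = 1)

37 6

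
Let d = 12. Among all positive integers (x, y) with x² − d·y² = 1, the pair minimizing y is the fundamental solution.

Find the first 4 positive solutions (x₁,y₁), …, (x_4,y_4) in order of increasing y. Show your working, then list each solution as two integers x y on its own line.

d=12: √d = [3; 2,6] (ℓ=2, even), read p_1/q_1
i=0: a=3 ⇒ p=3, q=1
i=1: a=2 ⇒ p=7, q=2
fundamental: x₁=7, y₁=2  (since 49 − 12·4 = 1)
k=2:  x_2 = 7·7+12·2·2 = 97,  y_2 = 7·2+2·7 = 28
k=3:  x_3 = 7·97+12·2·28 = 1351,  y_3 = 7·28+2·97 = 390
k=4:  x_4 = 7·1351+12·2·390 = 18817,  y_4 = 7·390+2·1351 = 5432

7 2
97 28
1351 390
18817 5432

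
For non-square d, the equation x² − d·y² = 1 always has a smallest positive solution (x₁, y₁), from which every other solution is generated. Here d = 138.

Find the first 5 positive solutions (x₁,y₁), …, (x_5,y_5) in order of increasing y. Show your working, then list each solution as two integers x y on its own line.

√138 → a₀=11, period (1,2,1,22); ℓ=4 even so k=3
k=0  a_k=11  p_k/q_k = 11/1
k=1  a_k=1  p_k/q_k = 12/1
k=2  a_k=2  p_k/q_k = 35/3
k=3  a_k=1  p_k/q_k = 47/4
(x₁, y₁) = (47, 4);  47² − 138·4² = 1 ✓
(x_2, y_2) = (47·47 + 138·4·4, 47·4 + 4·47) = (4417, 376)
(x_3, y_3) = (47·4417 + 138·4·376, 47·376 + 4·4417) = (415151, 35340)
(x_4, y_4) = (47·415151 + 138·4·35340, 47·35340 + 4·415151) = (39019777, 3321584)
(x_5, y_5) = (47·39019777 + 138·4·3321584, 47·3321584 + 4·39019777) = (3667443887, 312193556)

47 4
4417 376
415151 35340
39019777 3321584
3667443887 312193556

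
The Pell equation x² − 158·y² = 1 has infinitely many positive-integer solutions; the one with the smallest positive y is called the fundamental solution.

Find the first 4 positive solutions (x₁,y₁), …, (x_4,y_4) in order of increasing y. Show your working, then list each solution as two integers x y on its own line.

√158 → a₀=12, period (1,1,3,12,3,1,1,24); ℓ=8 even so k=7
k=0  a_k=12  p_k/q_k = 12/1
k=1  a_k=1  p_k/q_k = 13/1
…
k=3  a_k=3  p_k/q_k = 88/7
k=4  a_k=12  p_k/q_k = 1081/86
k=5  a_k=3  p_k/q_k = 3331/265
k=6  a_k=1  p_k/q_k = 4412/351
k=7  a_k=1  p_k/q_k = 7743/616
(x₁, y₁) = (7743, 616);  7743² − 158·616² = 1 ✓
(x_2, y_2) = (7743·7743 + 158·616·616, 7743·616 + 616·7743) = (119908097, 9539376)
(x_3, y_3) = (7743·119908097 + 158·616·9539376, 7743·9539376 + 616·119908097) = (1856896782399, 147726776120)
(x_4, y_4) = (7743·1856896782399 + 158·616·147726776120, 7743·147726776120 + 616·1856896782399) = (28755903452322817, 2287696845454944)

7743 616
119908097 9539376
1856896782399 147726776120
28755903452322817 2287696845454944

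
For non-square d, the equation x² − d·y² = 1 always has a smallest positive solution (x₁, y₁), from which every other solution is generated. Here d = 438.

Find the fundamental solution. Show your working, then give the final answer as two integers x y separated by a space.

293 14

[20; 1,12,1,40] for √438; ℓ=4 ⇒ convergent index 3
step 0: (20, 1)  from 20·(1,0) + (0,1)
…
step 2: (272, 13)  from 12·(21,1) + (20,1)
step 3: (293, 14)  from 1·(272,13) + (21,1)
→ (293, 14).  Check: 293²=85849, 438·14²=85848, difference 1.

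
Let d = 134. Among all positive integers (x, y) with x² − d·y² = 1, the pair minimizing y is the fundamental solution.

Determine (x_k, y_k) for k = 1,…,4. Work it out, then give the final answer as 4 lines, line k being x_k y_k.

√134 → a₀=11, period (1,1,2,1,3,…,1,1,22); ℓ=14 even so k=13
i=0: a=11 ⇒ p=11, q=1
i=1: a=1 ⇒ p=12, q=1
…
i=4: a=1 ⇒ p=81, q=7
i=5: a=3 ⇒ p=301, q=26
…
i=9: a=3 ⇒ p=17630, q=1523
i=10: a=1 ⇒ p=22133, q=1912
…
i=12: a=1 ⇒ p=84029, q=7259
i=13: a=1 ⇒ p=145925, q=12606
→ (145925, 12606).  Check: 145925²=21294105625, 134·12606²=21294105624, difference 1.
(145925+12606√134)^2 = 42588211249 + 3679061100√134
(145925+12606√134)^3 = 12429369452874725 + 1073733982022394√134
(145925+12606√134)^4 = 3627511474778900280001 + 313369262649556627800√134

145925 12606
42588211249 3679061100
12429369452874725 1073733982022394
3627511474778900280001 313369262649556627800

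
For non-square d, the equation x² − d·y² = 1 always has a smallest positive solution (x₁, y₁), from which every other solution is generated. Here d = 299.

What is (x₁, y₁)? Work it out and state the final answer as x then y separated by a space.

415 24

√299 → a₀=17, period (3,2,3,34); ℓ=4 even so k=3
step 0: (17, 1)  from 17·(1,0) + (0,1)
step 1: (52, 3)  from 3·(17,1) + (1,0)
step 2: (121, 7)  from 2·(52,3) + (17,1)
step 3: (415, 24)  from 3·(121,7) + (52,3)
fundamental: x₁=415, y₁=24  (since 172225 − 299·576 = 1)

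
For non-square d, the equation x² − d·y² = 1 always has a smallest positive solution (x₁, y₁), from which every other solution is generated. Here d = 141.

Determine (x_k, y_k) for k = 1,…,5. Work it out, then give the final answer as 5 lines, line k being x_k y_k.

95 8
18049 1520
3429215 288792
651532801 54868960
123787802975 10424813608

√141 → a₀=11, period (1,6,1,22); ℓ=4 even so k=3
a_0=11:  p_0=11·1+0=11,  q_0=11·0+1=1
…
a_2=6:  p_2=6·12+11=83,  q_2=6·1+1=7
a_3=1:  p_3=1·83+12=95,  q_3=1·7+1=8
(x₁, y₁) = (95, 8);  95² − 141·8² = 1 ✓
(x_2, y_2) = (95·95 + 141·8·8, 95·8 + 8·95) = (18049, 1520)
(x_3, y_3) = (95·18049 + 141·8·1520, 95·1520 + 8·18049) = (3429215, 288792)
(x_4, y_4) = (95·3429215 + 141·8·288792, 95·288792 + 8·3429215) = (651532801, 54868960)
(x_5, y_5) = (95·651532801 + 141·8·54868960, 95·54868960 + 8·651532801) = (123787802975, 10424813608)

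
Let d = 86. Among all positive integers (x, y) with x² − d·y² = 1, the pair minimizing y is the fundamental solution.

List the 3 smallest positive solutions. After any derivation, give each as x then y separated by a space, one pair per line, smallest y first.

√86 → a₀=9, period (3,1,1,1,8,1,1,1,3,18); ℓ=10 even so k=9
i=0: a=9 ⇒ p=9, q=1
i=1: a=3 ⇒ p=28, q=3
i=2: a=1 ⇒ p=37, q=4
…
i=5: a=8 ⇒ p=881, q=95
…
i=8: a=1 ⇒ p=2847, q=307
i=9: a=3 ⇒ p=10405, q=1122
(x₁, y₁) = (10405, 1122);  10405² − 86·1122² = 1 ✓
(x_2, y_2) = (10405·10405 + 86·1122·1122, 10405·1122 + 1122·10405) = (216528049, 23348820)
(x_3, y_3) = (10405·216528049 + 86·1122·23348820, 10405·23348820 + 1122·216528049) = (4505948689285, 485888943078)

10405 1122
216528049 23348820
4505948689285 485888943078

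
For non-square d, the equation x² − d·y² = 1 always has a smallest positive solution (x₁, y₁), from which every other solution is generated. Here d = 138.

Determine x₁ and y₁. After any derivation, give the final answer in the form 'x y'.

47 4

d=138: √d = [11; 1,2,1,22] (ℓ=4, even), read p_3/q_3
k=0  a_k=11  p_k/q_k = 11/1
k=1  a_k=1  p_k/q_k = 12/1
k=2  a_k=2  p_k/q_k = 35/3
k=3  a_k=1  p_k/q_k = 47/4
(x₁, y₁) = (47, 4);  47² − 138·4² = 1 ✓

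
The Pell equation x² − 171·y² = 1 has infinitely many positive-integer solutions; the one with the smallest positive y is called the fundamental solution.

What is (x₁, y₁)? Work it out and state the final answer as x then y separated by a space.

√171 = [13; 13,26, …], period ℓ=2 (even) → k=1
i=0: a=13 ⇒ p=13, q=1
i=1: a=13 ⇒ p=170, q=13
(x₁, y₁) = (170, 13);  170² − 171·13² = 1 ✓

170 13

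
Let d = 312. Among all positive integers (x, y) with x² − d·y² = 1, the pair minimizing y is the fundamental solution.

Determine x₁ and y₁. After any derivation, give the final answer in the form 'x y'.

53 3

√312 = [17; 1,1,1,34, …], period ℓ=4 (even) → k=3
a_0=17:  p_0=17·1+0=17,  q_0=17·0+1=1
…
a_2=1:  p_2=1·18+17=35,  q_2=1·1+1=2
a_3=1:  p_3=1·35+18=53,  q_3=1·2+1=3
(x₁, y₁) = (53, 3);  53² − 312·3² = 1 ✓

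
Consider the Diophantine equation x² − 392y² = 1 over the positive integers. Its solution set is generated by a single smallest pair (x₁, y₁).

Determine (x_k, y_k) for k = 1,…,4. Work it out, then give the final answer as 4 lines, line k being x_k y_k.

99 5
19601 990
3880899 196015
768398401 38809980

√392 → a₀=19, period (1,3,1,38); ℓ=4 even so k=3
i=0: a=19 ⇒ p=19, q=1
…
i=2: a=3 ⇒ p=79, q=4
i=3: a=1 ⇒ p=99, q=5
(x₁, y₁) = (99, 5);  99² − 392·5² = 1 ✓
k=2:  x_2 = 99·99+392·5·5 = 19601,  y_2 = 99·5+5·99 = 990
k=3:  x_3 = 99·19601+392·5·990 = 3880899,  y_3 = 99·990+5·19601 = 196015
k=4:  x_4 = 99·3880899+392·5·196015 = 768398401,  y_4 = 99·196015+5·3880899 = 38809980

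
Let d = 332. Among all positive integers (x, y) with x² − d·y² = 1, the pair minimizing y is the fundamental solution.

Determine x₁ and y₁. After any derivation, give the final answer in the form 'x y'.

[18; 4,1,1,8,1,1,4,36] for √332; ℓ=8 ⇒ convergent index 7
a_0=18:  p_0=18·1+0=18,  q_0=18·0+1=1
…
a_2=1:  p_2=1·73+18=91,  q_2=1·4+1=5
…
a_6=1:  p_6=1·1567+1403=2970,  q_6=1·86+77=163
a_7=4:  p_7=4·2970+1567=13447,  q_7=4·163+86=738
→ (13447, 738).  Check: 13447²=180821809, 332·738²=180821808, difference 1.

13447 738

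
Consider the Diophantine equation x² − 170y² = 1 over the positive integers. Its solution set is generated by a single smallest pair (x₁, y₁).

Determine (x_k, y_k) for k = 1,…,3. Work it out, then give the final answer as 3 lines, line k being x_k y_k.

√170 = [13; 26, …], period ℓ=1 (odd) → k=1
a_0=13:  p_0=13·1+0=13,  q_0=13·0+1=1
a_1=26:  p_1=26·13+1=339,  q_1=26·1+0=26
(x₁, y₁) = (339, 26);  339² − 170·26² = 1 ✓
(x_2, y_2) = (339·339 + 170·26·26, 339·26 + 26·339) = (229841, 17628)
(x_3, y_3) = (339·229841 + 170·26·17628, 339·17628 + 26·229841) = (155831859, 11951758)

339 26
229841 17628
155831859 11951758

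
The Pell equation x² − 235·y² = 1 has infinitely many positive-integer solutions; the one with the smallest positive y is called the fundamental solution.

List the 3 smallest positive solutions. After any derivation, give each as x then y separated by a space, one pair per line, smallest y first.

46 3
4231 276
389206 25389

√235 → a₀=15, period (3,30); ℓ=2 even so k=1
k=0  a_k=15  p_k/q_k = 15/1
k=1  a_k=3  p_k/q_k = 46/3
fundamental: x₁=46, y₁=3  (since 2116 − 235·9 = 1)
(x_2, y_2) = (46·46 + 235·3·3, 46·3 + 3·46) = (4231, 276)
(x_3, y_3) = (46·4231 + 235·3·276, 46·276 + 3·4231) = (389206, 25389)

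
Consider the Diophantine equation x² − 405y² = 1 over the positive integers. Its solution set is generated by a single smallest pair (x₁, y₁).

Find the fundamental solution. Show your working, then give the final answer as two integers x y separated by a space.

d=405: √d = [20; 8,40] (ℓ=2, even), read p_1/q_1
i=0: a=20 ⇒ p=20, q=1
i=1: a=8 ⇒ p=161, q=8
(x₁, y₁) = (161, 8);  161² − 405·8² = 1 ✓

161 8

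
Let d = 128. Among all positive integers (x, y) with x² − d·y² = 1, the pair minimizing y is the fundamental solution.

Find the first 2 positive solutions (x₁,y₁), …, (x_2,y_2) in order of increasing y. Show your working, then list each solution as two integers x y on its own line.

d=128: √d = [11; 3,5,3,22] (ℓ=4, even), read p_3/q_3
step 0: (11, 1)  from 11·(1,0) + (0,1)
…
step 2: (181, 16)  from 5·(34,3) + (11,1)
step 3: (577, 51)  from 3·(181,16) + (34,3)
→ (577, 51).  Check: 577²=332929, 128·51²=332928, difference 1.
n=2: (577,51)∘(577,51) = (577·577+128·51·51, 577·51+51·577) = (665857,58854)

577 51
665857 58854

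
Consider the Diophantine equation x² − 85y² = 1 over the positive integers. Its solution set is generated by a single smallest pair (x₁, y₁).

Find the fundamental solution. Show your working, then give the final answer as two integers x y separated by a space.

d=85: √d = [9; 4,1,1,4,18] (ℓ=5, odd), read p_9/q_9
step 0: (9, 1)  from 9·(1,0) + (0,1)
step 1: (37, 4)  from 4·(9,1) + (1,0)
…
step 3: (83, 9)  from 1·(46,5) + (37,4)
step 4: (378, 41)  from 4·(83,9) + (46,5)
step 5: (6887, 747)  from 18·(378,41) + (83,9)
step 6: (27926, 3029)  from 4·(6887,747) + (378,41)
step 7: (34813, 3776)  from 1·(27926,3029) + (6887,747)
step 8: (62739, 6805)  from 1·(34813,3776) + (27926,3029)
step 9: (285769, 30996)  from 4·(62739,6805) + (34813,3776)
→ (285769, 30996).  Check: 285769²=81663921361, 85·30996²=81663921360, difference 1.

285769 30996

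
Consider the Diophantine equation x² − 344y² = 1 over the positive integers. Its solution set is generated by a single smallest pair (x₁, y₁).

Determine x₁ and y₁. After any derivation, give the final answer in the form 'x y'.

10405 561

√344 = [18; 1,1,4,1,3,1,4,1,1,36, …], period ℓ=10 (even) → k=9
step 0: (18, 1)  from 18·(1,0) + (0,1)
step 1: (19, 1)  from 1·(18,1) + (1,0)
step 2: (37, 2)  from 1·(19,1) + (18,1)
…
step 4: (204, 11)  from 1·(167,9) + (37,2)
step 5: (779, 42)  from 3·(204,11) + (167,9)
step 6: (983, 53)  from 1·(779,42) + (204,11)
…
step 8: (5694, 307)  from 1·(4711,254) + (983,53)
step 9: (10405, 561)  from 1·(5694,307) + (4711,254)
→ (10405, 561).  Check: 10405²=108264025, 344·561²=108264024, difference 1.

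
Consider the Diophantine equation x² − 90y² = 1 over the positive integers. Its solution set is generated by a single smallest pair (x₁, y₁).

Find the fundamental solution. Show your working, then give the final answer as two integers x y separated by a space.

[9; 2,18] for √90; ℓ=2 ⇒ convergent index 1
i=0: a=9 ⇒ p=9, q=1
i=1: a=2 ⇒ p=19, q=2
→ (19, 2).  Check: 19²=361, 90·2²=360, difference 1.

19 2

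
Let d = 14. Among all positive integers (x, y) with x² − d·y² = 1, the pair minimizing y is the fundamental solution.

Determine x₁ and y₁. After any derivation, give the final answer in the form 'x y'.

15 4

d=14: √d = [3; 1,2,1,6] (ℓ=4, even), read p_3/q_3
a_0=3:  p_0=3·1+0=3,  q_0=3·0+1=1
a_1=1:  p_1=1·3+1=4,  q_1=1·1+0=1
a_2=2:  p_2=2·4+3=11,  q_2=2·1+1=3
a_3=1:  p_3=1·11+4=15,  q_3=1·3+1=4
fundamental: x₁=15, y₁=4  (since 225 − 14·16 = 1)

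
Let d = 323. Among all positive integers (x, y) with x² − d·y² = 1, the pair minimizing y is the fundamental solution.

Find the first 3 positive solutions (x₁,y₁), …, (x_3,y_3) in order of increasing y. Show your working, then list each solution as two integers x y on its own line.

18 1
647 36
23274 1295

√323 = [17; 1,34, …], period ℓ=2 (even) → k=1
k=0  a_k=17  p_k/q_k = 17/1
k=1  a_k=1  p_k/q_k = 18/1
→ (18, 1).  Check: 18²=324, 323·1²=323, difference 1.
(18+1√323)^2 = 647 + 36√323
(18+1√323)^3 = 23274 + 1295√323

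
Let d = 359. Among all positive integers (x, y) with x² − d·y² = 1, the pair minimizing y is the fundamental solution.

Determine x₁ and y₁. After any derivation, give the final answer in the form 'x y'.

360 19

√359 = [18; 1,17,1,36, …], period ℓ=4 (even) → k=3
k=0  a_k=18  p_k/q_k = 18/1
k=1  a_k=1  p_k/q_k = 19/1
k=2  a_k=17  p_k/q_k = 341/18
k=3  a_k=1  p_k/q_k = 360/19
→ (360, 19).  Check: 360²=129600, 359·19²=129599, difference 1.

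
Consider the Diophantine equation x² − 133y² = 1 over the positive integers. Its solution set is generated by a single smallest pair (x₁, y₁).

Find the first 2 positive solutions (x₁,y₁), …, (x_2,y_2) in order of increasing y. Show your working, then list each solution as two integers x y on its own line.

√133 = [11; 1,1,7,5,1,…,1,1,22, …], period ℓ=16 (even) → k=15
k=0  a_k=11  p_k/q_k = 11/1
k=1  a_k=1  p_k/q_k = 12/1
k=2  a_k=1  p_k/q_k = 23/2
k=3  a_k=7  p_k/q_k = 173/15
…
k=5  a_k=1  p_k/q_k = 1061/92
k=6  a_k=1  p_k/q_k = 1949/169
…
k=8  a_k=2  p_k/q_k = 7969/691
k=9  a_k=1  p_k/q_k = 10979/952
k=10  a_k=1  p_k/q_k = 18948/1643
k=11  a_k=1  p_k/q_k = 29927/2595
k=12  a_k=5  p_k/q_k = 168583/14618
k=13  a_k=7  p_k/q_k = 1210008/104921
k=14  a_k=1  p_k/q_k = 1378591/119539
k=15  a_k=1  p_k/q_k = 2588599/224460
fundamental: x₁=2588599, y₁=224460  (since 6700844782801 − 133·50382291600 = 1)
k=2:  x_2 = 2588599·2588599+133·224460·224460 = 13401689565601,  y_2 = 2588599·224460+224460·2588599 = 1162073863080

2588599 224460
13401689565601 1162073863080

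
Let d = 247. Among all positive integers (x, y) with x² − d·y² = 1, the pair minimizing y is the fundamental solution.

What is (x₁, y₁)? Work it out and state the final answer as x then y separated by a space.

85292 5427

[15; 1,2,1,1,9,1,9,1,1,2,1,30] for √247; ℓ=12 ⇒ convergent index 11
i=0: a=15 ⇒ p=15, q=1
…
i=6: a=1 ⇒ p=1163, q=74
…
i=9: a=1 ⇒ p=24203, q=1540
i=10: a=2 ⇒ p=61089, q=3887
i=11: a=1 ⇒ p=85292, q=5427
(x₁, y₁) = (85292, 5427);  85292² − 247·5427² = 1 ✓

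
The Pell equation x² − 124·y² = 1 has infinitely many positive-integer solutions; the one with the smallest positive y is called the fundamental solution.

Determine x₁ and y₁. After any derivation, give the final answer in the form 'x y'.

4620799 414960

[11; 7,2,1,1,1,…,2,7,22] for √124; ℓ=16 ⇒ convergent index 15
step 0: (11, 1)  from 11·(1,0) + (0,1)
step 1: (78, 7)  from 7·(11,1) + (1,0)
…
step 3: (245, 22)  from 1·(167,15) + (78,7)
step 4: (412, 37)  from 1·(245,22) + (167,15)
step 5: (657, 59)  from 1·(412,37) + (245,22)
step 6: (2383, 214)  from 3·(657,59) + (412,37)
step 7: (3040, 273)  from 1·(2383,214) + (657,59)
…
step 9: (17583, 1579)  from 1·(14543,1306) + (3040,273)
step 10: (67292, 6043)  from 3·(17583,1579) + (14543,1306)
…
step 12: (152167, 13665)  from 1·(84875,7622) + (67292,6043)
step 13: (237042, 21287)  from 1·(152167,13665) + (84875,7622)
step 14: (626251, 56239)  from 2·(237042,21287) + (152167,13665)
step 15: (4620799, 414960)  from 7·(626251,56239) + (237042,21287)
→ (4620799, 414960).  Check: 4620799²=21351783398401, 124·414960²=21351783398400, difference 1.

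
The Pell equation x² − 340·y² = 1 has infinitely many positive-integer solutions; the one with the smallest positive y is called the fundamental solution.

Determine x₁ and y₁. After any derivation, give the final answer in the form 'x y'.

285769 15498

√340 → a₀=18, period (2,3,1,1,1,…,3,2,36); ℓ=14 even so k=13
a_0=18:  p_0=18·1+0=18,  q_0=18·0+1=1
…
a_2=3:  p_2=3·37+18=129,  q_2=3·2+1=7
…
a_4=1:  p_4=1·166+129=295,  q_4=1·9+7=16
…
a_6=1:  p_6=1·461+295=756,  q_6=1·25+16=41
…
a_8=1:  p_8=1·6509+756=7265,  q_8=1·353+41=394
a_9=1:  p_9=1·7265+6509=13774,  q_9=1·394+353=747
a_10=1:  p_10=1·13774+7265=21039,  q_10=1·747+394=1141
a_11=1:  p_11=1·21039+13774=34813,  q_11=1·1141+747=1888
a_12=3:  p_12=3·34813+21039=125478,  q_12=3·1888+1141=6805
a_13=2:  p_13=2·125478+34813=285769,  q_13=2·6805+1888=15498
fundamental: x₁=285769, y₁=15498  (since 81663921361 − 340·240188004 = 1)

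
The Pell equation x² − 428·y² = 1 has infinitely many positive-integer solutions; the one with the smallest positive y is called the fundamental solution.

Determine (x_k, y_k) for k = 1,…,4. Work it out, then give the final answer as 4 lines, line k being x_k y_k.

1850887 89466
6851565373537 331182912684
25362946559057703751 1225964295417811950
93887896135702420679780737 4538242753705644230486616

d=428: √d = [20; 1,2,4,1,5,10,5,1,4,2,1,40] (ℓ=12, even), read p_11/q_11
step 0: (20, 1)  from 20·(1,0) + (0,1)
…
step 3: (269, 13)  from 4·(62,3) + (21,1)
…
step 6: (19571, 946)  from 10·(1924,93) + (331,16)
…
step 10: (1273708, 61567)  from 2·(577179,27899) + (119350,5769)
step 11: (1850887, 89466)  from 1·(1273708,61567) + (577179,27899)
(x₁, y₁) = (1850887, 89466);  1850887² − 428·89466² = 1 ✓
k=2:  x_2 = 1850887·1850887+428·89466·89466 = 6851565373537,  y_2 = 1850887·89466+89466·1850887 = 331182912684
k=3:  x_3 = 1850887·6851565373537+428·89466·331182912684 = 25362946559057703751,  y_3 = 1850887·331182912684+89466·6851565373537 = 1225964295417811950
k=4:  x_4 = 1850887·25362946559057703751+428·89466·1225964295417811950 = 93887896135702420679780737,  y_4 = 1850887·1225964295417811950+89466·25362946559057703751 = 4538242753705644230486616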